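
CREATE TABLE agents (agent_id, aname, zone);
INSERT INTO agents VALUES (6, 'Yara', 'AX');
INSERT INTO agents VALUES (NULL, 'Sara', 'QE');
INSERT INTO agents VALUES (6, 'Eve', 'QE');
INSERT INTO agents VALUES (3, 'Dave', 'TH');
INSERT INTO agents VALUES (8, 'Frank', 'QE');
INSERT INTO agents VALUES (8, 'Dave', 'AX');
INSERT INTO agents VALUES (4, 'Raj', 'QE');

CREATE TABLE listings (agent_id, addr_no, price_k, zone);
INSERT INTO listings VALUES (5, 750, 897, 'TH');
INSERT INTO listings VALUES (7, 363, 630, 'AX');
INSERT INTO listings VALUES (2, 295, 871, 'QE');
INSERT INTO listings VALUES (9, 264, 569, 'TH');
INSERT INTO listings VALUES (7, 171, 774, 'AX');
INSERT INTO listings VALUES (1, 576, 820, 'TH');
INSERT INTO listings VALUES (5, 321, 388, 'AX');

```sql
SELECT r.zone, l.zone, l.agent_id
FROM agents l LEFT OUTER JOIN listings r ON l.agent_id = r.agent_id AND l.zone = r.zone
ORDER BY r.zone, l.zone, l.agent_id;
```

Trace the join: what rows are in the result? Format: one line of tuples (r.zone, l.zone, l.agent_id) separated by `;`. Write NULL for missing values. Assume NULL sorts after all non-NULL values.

(NULL, AX, 6); (NULL, AX, 8); (NULL, QE, 4); (NULL, QE, 6); (NULL, QE, 8); (NULL, QE, NULL); (NULL, TH, 3)

LEFT JOIN keeps every row from `agents`; unmatched rows get NULL for `listings`'s columns.
Matching on l.agent_id = r.agent_id AND l.zone = r.zone. A NULL in a compared column never satisfies the condition.
- l row (agent_id=6, zone=AX): no match → kept, r columns NULL.
- l row (agent_id=NULL, zone=QE): no match → kept, r columns NULL.
- l row (agent_id=6, zone=QE): no match → kept, r columns NULL.
- l row (agent_id=3, zone=TH): no match → kept, r columns NULL.
- l row (agent_id=8, zone=QE): no match → kept, r columns NULL.
- l row (agent_id=8, zone=AX): no match → kept, r columns NULL.
- l row (agent_id=4, zone=QE): no match → kept, r columns NULL.
After projecting and ordering:
r.zone | l.zone | l.agent_id
NULL | AX | 6
NULL | AX | 8
NULL | QE | 4
NULL | QE | 6
NULL | QE | 8
NULL | QE | NULL
NULL | TH | 3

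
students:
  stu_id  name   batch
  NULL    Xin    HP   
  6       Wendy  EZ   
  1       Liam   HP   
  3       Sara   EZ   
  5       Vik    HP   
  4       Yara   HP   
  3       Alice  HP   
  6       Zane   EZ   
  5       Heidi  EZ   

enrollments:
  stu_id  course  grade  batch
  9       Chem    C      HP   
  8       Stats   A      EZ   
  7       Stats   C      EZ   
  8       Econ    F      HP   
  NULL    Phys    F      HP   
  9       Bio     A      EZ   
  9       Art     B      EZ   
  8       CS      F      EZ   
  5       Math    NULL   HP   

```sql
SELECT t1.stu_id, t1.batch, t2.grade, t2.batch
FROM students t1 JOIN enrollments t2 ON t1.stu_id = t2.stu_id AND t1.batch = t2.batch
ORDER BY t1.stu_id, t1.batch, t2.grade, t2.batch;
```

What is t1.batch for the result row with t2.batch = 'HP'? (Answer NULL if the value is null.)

INNER JOIN keeps only pairs where the ON condition holds.
Matching on t1.stu_id = t2.stu_id AND t1.batch = t2.batch. A NULL in a compared column never satisfies the condition.
- t1 row (stu_id=NULL, batch=HP): no match → dropped.
- t1 row (stu_id=6, batch=EZ): no match → dropped.
- t1 row (stu_id=1, batch=HP): no match → dropped.
- t1 row (stu_id=3, batch=EZ): no match → dropped.
- t1 row (stu_id=5, batch=HP): matches 1 t2 row(s) → 1 output row(s).
- t1 row (stu_id=4, batch=HP): no match → dropped.
- t1 row (stu_id=3, batch=HP): no match → dropped.
- t1 row (stu_id=6, batch=EZ): no match → dropped.
- t1 row (stu_id=5, batch=EZ): no match → dropped.

HP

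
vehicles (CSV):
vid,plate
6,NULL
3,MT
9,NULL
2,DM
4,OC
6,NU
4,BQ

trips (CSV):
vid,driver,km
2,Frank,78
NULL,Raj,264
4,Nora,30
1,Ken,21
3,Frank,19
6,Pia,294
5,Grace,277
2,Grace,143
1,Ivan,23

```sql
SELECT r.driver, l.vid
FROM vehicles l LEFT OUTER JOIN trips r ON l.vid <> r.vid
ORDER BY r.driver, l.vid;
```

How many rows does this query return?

LEFT JOIN keeps every row from `vehicles`; unmatched rows get NULL for `trips`'s columns.
Matching on l.vid <> r.vid. A NULL in a compared column never satisfies the condition.
- l row (vid=6): matches 7 r row(s) → 7 output row(s).
- l row (vid=3): matches 7 r row(s) → 7 output row(s).
- l row (vid=9): matches 8 r row(s) → 8 output row(s).
- l row (vid=2): matches 6 r row(s) → 6 output row(s).
- l row (vid=4): matches 7 r row(s) → 7 output row(s).
- l row (vid=6): matches 7 r row(s) → 7 output row(s).
- l row (vid=4): matches 7 r row(s) → 7 output row(s).
Total: 49 rows.

49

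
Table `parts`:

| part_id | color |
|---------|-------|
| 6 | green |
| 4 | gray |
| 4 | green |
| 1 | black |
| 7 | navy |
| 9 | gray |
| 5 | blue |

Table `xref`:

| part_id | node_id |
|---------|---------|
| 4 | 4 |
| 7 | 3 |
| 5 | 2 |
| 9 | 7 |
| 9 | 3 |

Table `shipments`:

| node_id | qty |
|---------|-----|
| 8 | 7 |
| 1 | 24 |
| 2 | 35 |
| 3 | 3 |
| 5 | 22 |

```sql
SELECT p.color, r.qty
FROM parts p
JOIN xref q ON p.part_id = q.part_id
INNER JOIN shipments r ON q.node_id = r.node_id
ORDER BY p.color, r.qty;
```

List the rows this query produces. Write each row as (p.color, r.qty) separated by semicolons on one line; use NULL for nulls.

(blue, 35); (gray, 3); (navy, 3)

Joins associate left-to-right: parts INNER JOIN xref on part_id gives 6 intermediate row(s).
Then INNER JOIN `shipments r` on node_id: keep only rows whose q.node_id appears in r.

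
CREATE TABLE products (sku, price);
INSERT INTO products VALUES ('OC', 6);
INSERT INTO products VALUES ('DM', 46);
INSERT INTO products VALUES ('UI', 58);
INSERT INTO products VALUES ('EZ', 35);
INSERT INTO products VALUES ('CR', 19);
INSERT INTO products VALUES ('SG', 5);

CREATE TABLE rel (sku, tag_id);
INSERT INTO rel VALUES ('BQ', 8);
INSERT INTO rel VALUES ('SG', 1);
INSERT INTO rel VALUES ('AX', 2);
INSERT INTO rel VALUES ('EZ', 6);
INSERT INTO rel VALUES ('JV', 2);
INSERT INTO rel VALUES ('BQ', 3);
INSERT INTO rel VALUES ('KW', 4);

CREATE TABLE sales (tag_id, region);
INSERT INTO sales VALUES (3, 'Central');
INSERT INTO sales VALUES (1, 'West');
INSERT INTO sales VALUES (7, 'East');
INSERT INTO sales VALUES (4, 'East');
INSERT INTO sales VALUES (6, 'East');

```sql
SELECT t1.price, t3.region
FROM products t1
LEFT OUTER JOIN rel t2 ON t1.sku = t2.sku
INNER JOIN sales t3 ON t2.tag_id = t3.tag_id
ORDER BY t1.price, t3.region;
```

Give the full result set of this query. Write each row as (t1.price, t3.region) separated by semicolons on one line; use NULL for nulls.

(5, West); (35, East)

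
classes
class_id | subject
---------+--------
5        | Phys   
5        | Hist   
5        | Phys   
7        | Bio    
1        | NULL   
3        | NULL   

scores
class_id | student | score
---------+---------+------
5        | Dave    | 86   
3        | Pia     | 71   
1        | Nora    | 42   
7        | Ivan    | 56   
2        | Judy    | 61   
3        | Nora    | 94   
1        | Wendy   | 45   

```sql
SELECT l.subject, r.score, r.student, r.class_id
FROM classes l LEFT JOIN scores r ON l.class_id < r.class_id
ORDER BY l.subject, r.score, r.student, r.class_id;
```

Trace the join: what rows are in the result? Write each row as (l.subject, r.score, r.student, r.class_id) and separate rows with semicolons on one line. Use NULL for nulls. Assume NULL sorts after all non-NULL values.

LEFT JOIN keeps every row from `classes`; unmatched rows get NULL for `scores`'s columns.
Matching on l.class_id < r.class_id.
Matched pairs: 10; unmatched l rows kept: 1.

(Bio, NULL, NULL, NULL); (Hist, 56, Ivan, 7); (Phys, 56, Ivan, 7); (Phys, 56, Ivan, 7); (NULL, 56, Ivan, 7); (NULL, 56, Ivan, 7); (NULL, 61, Judy, 2); (NULL, 71, Pia, 3); (NULL, 86, Dave, 5); (NULL, 86, Dave, 5); (NULL, 94, Nora, 3)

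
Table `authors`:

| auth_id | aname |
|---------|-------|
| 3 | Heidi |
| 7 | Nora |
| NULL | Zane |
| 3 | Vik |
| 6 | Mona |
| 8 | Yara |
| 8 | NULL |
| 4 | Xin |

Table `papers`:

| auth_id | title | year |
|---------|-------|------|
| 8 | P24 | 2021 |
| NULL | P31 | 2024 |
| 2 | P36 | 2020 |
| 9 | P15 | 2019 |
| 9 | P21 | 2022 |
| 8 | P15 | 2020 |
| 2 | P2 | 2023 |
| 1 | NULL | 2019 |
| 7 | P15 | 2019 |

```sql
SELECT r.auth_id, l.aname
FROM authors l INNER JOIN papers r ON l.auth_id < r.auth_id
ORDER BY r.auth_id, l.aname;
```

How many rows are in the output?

INNER JOIN keeps only pairs where the ON condition holds.
Matching on l.auth_id < r.auth_id. A NULL in a compared column never satisfies the condition.
- l (auth_id=3) pairs with 5 row(s) of r.
- l (auth_id=7) pairs with 4 row(s) of r.
- l (auth_id=NULL) has no partner → excluded.
- l (auth_id=3) pairs with 5 row(s) of r.
- l (auth_id=6) pairs with 5 row(s) of r.
- l (auth_id=8) pairs with 2 row(s) of r.
- l (auth_id=8) pairs with 2 row(s) of r.
- l (auth_id=4) pairs with 5 row(s) of r.
Total: 28 rows.

28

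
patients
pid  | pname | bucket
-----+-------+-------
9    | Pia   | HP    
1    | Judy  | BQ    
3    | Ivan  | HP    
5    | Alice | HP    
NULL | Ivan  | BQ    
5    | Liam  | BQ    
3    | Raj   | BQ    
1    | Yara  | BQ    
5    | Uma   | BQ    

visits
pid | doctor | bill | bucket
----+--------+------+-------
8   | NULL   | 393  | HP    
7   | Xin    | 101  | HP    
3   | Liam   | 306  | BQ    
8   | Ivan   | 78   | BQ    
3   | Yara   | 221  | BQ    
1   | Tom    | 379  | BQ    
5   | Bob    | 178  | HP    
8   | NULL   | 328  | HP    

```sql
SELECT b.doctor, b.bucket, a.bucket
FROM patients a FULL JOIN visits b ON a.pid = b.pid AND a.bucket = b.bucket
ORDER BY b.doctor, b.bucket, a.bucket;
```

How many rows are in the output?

FULL OUTER JOIN keeps every row from both sides; unmatched rows get NULL for the other side's columns.
Matching on a.pid = b.pid AND a.bucket = b.bucket. A NULL in a compared column never satisfies the condition.
Matched pairs: 5; unmatched a rows kept: 5; unmatched b rows kept: 4.
Total: 5 matched + 9 padded = 14 rows.

14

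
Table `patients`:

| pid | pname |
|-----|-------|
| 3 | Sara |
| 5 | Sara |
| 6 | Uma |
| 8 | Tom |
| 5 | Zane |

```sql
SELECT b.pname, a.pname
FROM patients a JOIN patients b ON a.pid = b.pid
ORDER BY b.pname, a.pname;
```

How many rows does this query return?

INNER JOIN keeps only pairs where the ON condition holds.
Matching on a.pid = b.pid.
- a (pid=3) pairs with 1 row(s) of b.
- a (pid=5) pairs with 2 row(s) of b.
- a (pid=6) pairs with 1 row(s) of b.
- a (pid=8) pairs with 1 row(s) of b.
- a (pid=5) pairs with 2 row(s) of b.
Total: 7 rows.

7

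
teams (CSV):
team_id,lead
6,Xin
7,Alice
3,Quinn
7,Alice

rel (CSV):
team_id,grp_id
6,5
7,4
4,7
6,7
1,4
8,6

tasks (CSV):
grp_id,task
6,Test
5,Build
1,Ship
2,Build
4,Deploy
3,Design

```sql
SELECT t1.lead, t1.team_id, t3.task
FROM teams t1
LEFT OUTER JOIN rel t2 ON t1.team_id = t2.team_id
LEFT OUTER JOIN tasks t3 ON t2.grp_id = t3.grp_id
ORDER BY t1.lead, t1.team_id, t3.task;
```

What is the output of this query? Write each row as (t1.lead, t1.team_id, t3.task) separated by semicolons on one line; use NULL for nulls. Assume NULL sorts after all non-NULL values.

Evaluate left to right. First `teams t1 LEFT JOIN rel t2` on team_id: 5 row(s).
Then LEFT JOIN `tasks t3` on grp_id: each of those 5 rows is kept; rows whose t2.grp_id has no match in t3 get NULL for t3's columns.

(Alice, 7, Deploy); (Alice, 7, Deploy); (Quinn, 3, NULL); (Xin, 6, Build); (Xin, 6, NULL)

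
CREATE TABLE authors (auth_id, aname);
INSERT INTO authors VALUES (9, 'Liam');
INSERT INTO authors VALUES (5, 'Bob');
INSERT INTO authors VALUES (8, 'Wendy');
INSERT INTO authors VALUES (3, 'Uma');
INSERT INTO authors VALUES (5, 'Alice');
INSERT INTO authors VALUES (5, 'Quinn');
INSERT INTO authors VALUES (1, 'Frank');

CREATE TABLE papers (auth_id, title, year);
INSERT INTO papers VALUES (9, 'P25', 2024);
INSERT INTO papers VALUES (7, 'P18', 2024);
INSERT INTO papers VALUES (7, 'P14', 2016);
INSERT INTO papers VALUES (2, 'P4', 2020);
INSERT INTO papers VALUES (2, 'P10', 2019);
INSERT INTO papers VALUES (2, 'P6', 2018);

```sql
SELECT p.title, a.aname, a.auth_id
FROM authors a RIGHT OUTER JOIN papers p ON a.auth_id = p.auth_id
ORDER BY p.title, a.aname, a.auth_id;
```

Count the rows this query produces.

RIGHT JOIN keeps every row from `papers`; unmatched rows get NULL for `authors`'s columns.
Matching on a.auth_id = p.auth_id.
- a (auth_id=9) pairs with 1 row(s) of p.
- a (auth_id=5) has no partner in p.
- a (auth_id=8) has no partner in p.
- a (auth_id=3) has no partner in p.
- a (auth_id=5) has no partner in p.
- a (auth_id=5) has no partner in p.
- a (auth_id=1) has no partner in p.
- 5 row(s) from p found no a partner → padded with NULL.
Total: 1 matched + 5 padded = 6 rows.

6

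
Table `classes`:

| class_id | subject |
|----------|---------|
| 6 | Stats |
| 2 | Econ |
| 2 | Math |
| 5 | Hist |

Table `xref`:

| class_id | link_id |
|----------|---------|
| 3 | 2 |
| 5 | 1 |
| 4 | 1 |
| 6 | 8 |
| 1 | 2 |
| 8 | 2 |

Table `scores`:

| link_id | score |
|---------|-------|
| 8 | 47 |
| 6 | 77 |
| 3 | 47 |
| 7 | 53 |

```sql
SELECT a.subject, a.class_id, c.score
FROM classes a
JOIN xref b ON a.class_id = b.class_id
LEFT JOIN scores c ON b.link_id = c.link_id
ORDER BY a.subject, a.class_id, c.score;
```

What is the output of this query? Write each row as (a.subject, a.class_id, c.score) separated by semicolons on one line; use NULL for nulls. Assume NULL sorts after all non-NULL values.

(Hist, 5, NULL); (Stats, 6, 47)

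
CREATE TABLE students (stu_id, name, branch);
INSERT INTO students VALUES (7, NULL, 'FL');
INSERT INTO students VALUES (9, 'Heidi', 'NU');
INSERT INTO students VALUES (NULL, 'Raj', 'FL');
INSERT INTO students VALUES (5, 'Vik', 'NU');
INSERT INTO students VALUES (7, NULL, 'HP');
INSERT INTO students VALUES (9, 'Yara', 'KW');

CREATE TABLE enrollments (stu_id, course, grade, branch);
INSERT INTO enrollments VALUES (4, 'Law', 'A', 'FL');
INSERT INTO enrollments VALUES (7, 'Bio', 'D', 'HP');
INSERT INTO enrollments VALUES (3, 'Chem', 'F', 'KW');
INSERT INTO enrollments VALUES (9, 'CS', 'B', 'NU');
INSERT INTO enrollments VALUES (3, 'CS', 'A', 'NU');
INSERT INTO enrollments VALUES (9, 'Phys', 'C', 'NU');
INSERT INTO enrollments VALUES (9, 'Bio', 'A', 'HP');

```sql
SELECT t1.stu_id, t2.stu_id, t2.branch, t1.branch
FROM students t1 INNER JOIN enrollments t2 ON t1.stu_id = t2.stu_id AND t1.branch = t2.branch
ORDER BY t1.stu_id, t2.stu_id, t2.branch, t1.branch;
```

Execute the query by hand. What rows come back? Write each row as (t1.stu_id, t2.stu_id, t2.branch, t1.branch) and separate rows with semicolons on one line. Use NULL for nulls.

(7, 7, HP, HP); (9, 9, NU, NU); (9, 9, NU, NU)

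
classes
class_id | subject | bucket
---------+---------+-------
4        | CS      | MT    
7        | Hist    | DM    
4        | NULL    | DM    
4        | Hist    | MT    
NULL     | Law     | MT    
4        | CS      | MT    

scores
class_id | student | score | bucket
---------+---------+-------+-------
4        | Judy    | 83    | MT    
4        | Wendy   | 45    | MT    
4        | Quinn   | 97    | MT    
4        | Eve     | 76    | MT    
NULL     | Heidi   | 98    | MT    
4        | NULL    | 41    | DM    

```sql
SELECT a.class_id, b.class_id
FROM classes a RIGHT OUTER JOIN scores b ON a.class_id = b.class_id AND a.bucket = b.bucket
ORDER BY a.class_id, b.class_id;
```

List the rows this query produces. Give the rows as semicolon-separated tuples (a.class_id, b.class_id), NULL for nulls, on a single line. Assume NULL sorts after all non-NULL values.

(4, 4); (4, 4); (4, 4); (4, 4); (4, 4); (4, 4); (4, 4); (4, 4); (4, 4); (4, 4); (4, 4); (4, 4); (4, 4); (NULL, NULL)

RIGHT JOIN keeps every row from `scores`; unmatched rows get NULL for `classes`'s columns.
Matching on a.class_id = b.class_id AND a.bucket = b.bucket. A NULL in a compared column never satisfies the condition.
- a row (class_id=4, bucket=MT): matches 4 b row(s) → 4 output row(s).
- a row (class_id=7, bucket=DM): no match.
- a row (class_id=4, bucket=DM): matches 1 b row(s) → 1 output row(s).
- a row (class_id=4, bucket=MT): matches 4 b row(s) → 4 output row(s).
- a row (class_id=NULL, bucket=MT): no match.
- a row (class_id=4, bucket=MT): matches 4 b row(s) → 4 output row(s).
- 1 b row(s) had no a match → kept, a columns NULL.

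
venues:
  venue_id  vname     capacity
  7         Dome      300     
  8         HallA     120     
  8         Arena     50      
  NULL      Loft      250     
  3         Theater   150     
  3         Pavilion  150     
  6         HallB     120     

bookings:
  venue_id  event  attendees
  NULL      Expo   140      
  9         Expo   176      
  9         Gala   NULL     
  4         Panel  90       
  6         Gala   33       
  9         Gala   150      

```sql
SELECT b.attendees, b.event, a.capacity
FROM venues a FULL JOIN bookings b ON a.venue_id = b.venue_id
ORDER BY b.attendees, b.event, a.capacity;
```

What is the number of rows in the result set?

FULL OUTER JOIN keeps every row from both sides; unmatched rows get NULL for the other side's columns.
Matching on a.venue_id = b.venue_id. A NULL in a compared column never satisfies the condition.
- a (venue_id=7) has no partner → padded with NULL.
- a (venue_id=8) has no partner → padded with NULL.
- a (venue_id=8) has no partner → padded with NULL.
- a (venue_id=NULL) has no partner → padded with NULL.
- a (venue_id=3) has no partner → padded with NULL.
- a (venue_id=3) has no partner → padded with NULL.
- a (venue_id=6) pairs with 1 row(s) of b.
- 5 row(s) from b found no a partner → padded with NULL.
Total: 1 matched + 11 padded = 12 rows.

12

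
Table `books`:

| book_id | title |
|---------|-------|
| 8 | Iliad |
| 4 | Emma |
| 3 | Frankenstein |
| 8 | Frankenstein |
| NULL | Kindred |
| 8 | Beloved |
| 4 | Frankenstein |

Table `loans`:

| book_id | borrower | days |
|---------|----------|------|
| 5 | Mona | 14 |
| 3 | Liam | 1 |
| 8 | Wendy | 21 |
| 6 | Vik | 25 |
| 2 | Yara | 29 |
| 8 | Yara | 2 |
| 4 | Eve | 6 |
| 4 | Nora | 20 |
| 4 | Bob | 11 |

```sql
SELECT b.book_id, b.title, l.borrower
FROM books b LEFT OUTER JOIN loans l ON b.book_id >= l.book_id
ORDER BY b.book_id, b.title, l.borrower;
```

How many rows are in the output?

40

LEFT JOIN keeps every row from `books`; unmatched rows get NULL for `loans`'s columns.
Matching on b.book_id >= l.book_id. A NULL in a compared column never satisfies the condition.
- b (book_id=8) pairs with 9 row(s) of l.
- b (book_id=4) pairs with 5 row(s) of l.
- b (book_id=3) pairs with 2 row(s) of l.
- b (book_id=8) pairs with 9 row(s) of l.
- b (book_id=NULL) has no partner → padded with NULL.
- b (book_id=8) pairs with 9 row(s) of l.
- b (book_id=4) pairs with 5 row(s) of l.
Total: 39 matched + 1 padded = 40 rows.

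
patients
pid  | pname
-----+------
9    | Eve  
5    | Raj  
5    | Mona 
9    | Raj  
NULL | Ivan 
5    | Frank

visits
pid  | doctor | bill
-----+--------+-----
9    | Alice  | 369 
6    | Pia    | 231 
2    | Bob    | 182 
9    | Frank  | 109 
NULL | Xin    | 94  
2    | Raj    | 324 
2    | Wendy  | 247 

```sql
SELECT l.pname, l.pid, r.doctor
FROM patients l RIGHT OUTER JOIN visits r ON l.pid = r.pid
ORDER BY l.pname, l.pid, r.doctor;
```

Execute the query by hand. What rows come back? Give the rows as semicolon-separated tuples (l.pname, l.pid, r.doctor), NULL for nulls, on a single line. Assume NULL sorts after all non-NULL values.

RIGHT JOIN keeps every row from `visits`; unmatched rows get NULL for `patients`'s columns.
Matching on l.pid = r.pid. A NULL in a compared column never satisfies the condition.
- l (pid=9) pairs with 2 row(s) of r.
- l (pid=5) has no partner in r.
- l (pid=5) has no partner in r.
- l (pid=9) pairs with 2 row(s) of r.
- l (pid=NULL) has no partner in r.
- l (pid=5) has no partner in r.
- plus 5 unmatched r row(s), each kept with NULL l columns.
After projecting and ordering:
l.pname | l.pid | r.doctor
Eve | 9 | Alice
Eve | 9 | Frank
Raj | 9 | Alice
Raj | 9 | Frank
NULL | NULL | Bob
NULL | NULL | Pia
NULL | NULL | Raj
NULL | NULL | Wendy
NULL | NULL | Xin

(Eve, 9, Alice); (Eve, 9, Frank); (Raj, 9, Alice); (Raj, 9, Frank); (NULL, NULL, Bob); (NULL, NULL, Pia); (NULL, NULL, Raj); (NULL, NULL, Wendy); (NULL, NULL, Xin)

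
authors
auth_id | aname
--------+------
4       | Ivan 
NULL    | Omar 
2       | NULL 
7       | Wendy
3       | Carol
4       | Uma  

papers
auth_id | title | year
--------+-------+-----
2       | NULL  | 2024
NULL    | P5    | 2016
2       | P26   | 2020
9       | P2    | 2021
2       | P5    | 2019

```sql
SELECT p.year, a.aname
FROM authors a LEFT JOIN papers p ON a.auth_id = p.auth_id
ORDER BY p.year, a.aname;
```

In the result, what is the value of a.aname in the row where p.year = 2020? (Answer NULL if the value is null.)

LEFT JOIN keeps every row from `authors`; unmatched rows get NULL for `papers`'s columns.
Matching on a.auth_id = p.auth_id. A NULL in a compared column never satisfies the condition.
- a row (auth_id=4): no match → kept, p columns NULL.
- a row (auth_id=NULL): no match → kept, p columns NULL.
- a row (auth_id=2): matches 3 p row(s) → 3 output row(s).
- a row (auth_id=7): no match → kept, p columns NULL.
- a row (auth_id=3): no match → kept, p columns NULL.
- a row (auth_id=4): no match → kept, p columns NULL.

NULL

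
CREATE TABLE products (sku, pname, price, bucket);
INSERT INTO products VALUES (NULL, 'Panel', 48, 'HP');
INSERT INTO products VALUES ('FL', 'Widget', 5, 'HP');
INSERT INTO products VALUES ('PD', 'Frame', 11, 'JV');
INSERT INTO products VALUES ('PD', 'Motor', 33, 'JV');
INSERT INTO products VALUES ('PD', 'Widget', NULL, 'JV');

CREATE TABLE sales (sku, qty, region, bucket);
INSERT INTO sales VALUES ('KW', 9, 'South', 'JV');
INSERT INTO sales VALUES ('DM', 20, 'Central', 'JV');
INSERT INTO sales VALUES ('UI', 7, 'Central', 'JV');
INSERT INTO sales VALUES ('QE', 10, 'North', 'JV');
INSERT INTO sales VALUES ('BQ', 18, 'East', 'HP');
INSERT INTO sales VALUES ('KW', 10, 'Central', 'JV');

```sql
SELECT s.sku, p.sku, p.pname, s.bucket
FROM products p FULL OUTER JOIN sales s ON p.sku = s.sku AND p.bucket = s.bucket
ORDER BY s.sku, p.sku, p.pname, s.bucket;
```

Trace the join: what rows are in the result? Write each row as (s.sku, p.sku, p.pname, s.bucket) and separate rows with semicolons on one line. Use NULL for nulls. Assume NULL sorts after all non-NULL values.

FULL OUTER JOIN keeps every row from both sides; unmatched rows get NULL for the other side's columns.
Matching on p.sku = s.sku AND p.bucket = s.bucket. A NULL in a compared column never satisfies the condition.
- p (sku=NULL, bucket=HP) has no partner → padded with NULL.
- p (sku=FL, bucket=HP) has no partner → padded with NULL.
- p (sku=PD, bucket=JV) has no partner → padded with NULL.
- p (sku=PD, bucket=JV) has no partner → padded with NULL.
- p (sku=PD, bucket=JV) has no partner → padded with NULL.
- plus 6 unmatched s row(s), each kept with NULL p columns.

(BQ, NULL, NULL, HP); (DM, NULL, NULL, JV); (KW, NULL, NULL, JV); (KW, NULL, NULL, JV); (QE, NULL, NULL, JV); (UI, NULL, NULL, JV); (NULL, FL, Widget, NULL); (NULL, PD, Frame, NULL); (NULL, PD, Motor, NULL); (NULL, PD, Widget, NULL); (NULL, NULL, Panel, NULL)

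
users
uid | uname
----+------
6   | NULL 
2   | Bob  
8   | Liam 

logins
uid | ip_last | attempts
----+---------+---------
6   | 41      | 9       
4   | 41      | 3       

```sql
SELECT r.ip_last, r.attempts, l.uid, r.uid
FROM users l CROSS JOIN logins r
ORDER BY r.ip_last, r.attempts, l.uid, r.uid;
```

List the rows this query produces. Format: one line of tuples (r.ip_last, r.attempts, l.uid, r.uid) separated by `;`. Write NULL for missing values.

CROSS JOIN pairs every row of `users` with every row of `logins`: 3 × 2 = 6 rows.

(41, 3, 2, 4); (41, 3, 6, 4); (41, 3, 8, 4); (41, 9, 2, 6); (41, 9, 6, 6); (41, 9, 8, 6)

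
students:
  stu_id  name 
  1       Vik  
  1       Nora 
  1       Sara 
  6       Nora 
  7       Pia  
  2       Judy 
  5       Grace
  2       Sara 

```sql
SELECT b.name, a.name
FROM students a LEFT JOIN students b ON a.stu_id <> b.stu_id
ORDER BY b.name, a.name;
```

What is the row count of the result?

LEFT JOIN keeps every row from `students a`; unmatched rows get NULL for `students b`'s columns.
Matching on a.stu_id <> b.stu_id.
- a (stu_id=1) pairs with 5 row(s) of b.
- a (stu_id=1) pairs with 5 row(s) of b.
- a (stu_id=1) pairs with 5 row(s) of b.
- a (stu_id=6) pairs with 7 row(s) of b.
- a (stu_id=7) pairs with 7 row(s) of b.
- a (stu_id=2) pairs with 6 row(s) of b.
- a (stu_id=5) pairs with 7 row(s) of b.
- a (stu_id=2) pairs with 6 row(s) of b.
Total: 48 rows.

48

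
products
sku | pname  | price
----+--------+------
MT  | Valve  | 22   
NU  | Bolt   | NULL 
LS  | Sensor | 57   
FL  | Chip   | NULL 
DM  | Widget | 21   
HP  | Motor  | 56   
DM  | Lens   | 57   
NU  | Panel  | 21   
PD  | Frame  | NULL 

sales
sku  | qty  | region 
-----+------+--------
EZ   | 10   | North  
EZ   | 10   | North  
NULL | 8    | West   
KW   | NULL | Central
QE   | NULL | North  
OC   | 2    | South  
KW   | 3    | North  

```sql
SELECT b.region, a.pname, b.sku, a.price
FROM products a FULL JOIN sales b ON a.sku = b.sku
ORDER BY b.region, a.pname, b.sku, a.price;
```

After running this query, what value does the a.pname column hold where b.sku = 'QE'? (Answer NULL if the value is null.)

NULL

FULL OUTER JOIN keeps every row from both sides; unmatched rows get NULL for the other side's columns.
Matching on a.sku = b.sku. A NULL in a compared column never satisfies the condition.
Matched pairs: 0; unmatched a rows kept: 9; unmatched b rows kept: 7.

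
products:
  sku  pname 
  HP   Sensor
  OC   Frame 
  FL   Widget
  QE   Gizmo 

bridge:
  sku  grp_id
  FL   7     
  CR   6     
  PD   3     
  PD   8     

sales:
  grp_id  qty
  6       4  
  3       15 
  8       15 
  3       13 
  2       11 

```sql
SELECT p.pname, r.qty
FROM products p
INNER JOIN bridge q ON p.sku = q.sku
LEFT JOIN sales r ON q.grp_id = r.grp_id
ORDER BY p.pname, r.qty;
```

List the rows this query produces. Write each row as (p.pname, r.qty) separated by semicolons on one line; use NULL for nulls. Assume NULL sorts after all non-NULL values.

Joins associate left-to-right: products INNER JOIN bridge on sku gives 1 intermediate row(s).
Then LEFT JOIN `sales r` on grp_id: each of those 1 rows is kept; rows whose q.grp_id has no match in r get NULL for r's columns.

(Widget, NULL)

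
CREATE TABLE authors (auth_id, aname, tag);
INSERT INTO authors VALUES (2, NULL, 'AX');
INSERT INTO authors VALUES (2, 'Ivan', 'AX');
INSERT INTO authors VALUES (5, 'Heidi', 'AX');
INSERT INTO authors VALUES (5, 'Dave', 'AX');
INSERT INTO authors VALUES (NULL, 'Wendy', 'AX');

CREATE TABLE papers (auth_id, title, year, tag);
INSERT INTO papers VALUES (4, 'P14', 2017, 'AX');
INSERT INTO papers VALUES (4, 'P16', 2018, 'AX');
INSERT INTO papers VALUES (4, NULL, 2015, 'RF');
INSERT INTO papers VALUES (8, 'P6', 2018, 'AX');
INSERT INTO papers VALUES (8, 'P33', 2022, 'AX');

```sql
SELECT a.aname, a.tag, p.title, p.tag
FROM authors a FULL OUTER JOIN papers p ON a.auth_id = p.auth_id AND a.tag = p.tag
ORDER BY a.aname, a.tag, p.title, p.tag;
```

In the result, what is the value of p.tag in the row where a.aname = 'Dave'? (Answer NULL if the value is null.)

NULL

FULL OUTER JOIN keeps every row from both sides; unmatched rows get NULL for the other side's columns.
Matching on a.auth_id = p.auth_id AND a.tag = p.tag. A NULL in a compared column never satisfies the condition.
- auth_id=2, tag=AX: no p row matches, row kept with p columns NULL.
- auth_id=2, tag=AX: no p row matches, row kept with p columns NULL.
- auth_id=5, tag=AX: no p row matches, row kept with p columns NULL.
- auth_id=5, tag=AX: no p row matches, row kept with p columns NULL.
- auth_id=NULL, tag=AX: no p row matches, row kept with p columns NULL.
- 5 row(s) from p found no a partner → padded with NULL.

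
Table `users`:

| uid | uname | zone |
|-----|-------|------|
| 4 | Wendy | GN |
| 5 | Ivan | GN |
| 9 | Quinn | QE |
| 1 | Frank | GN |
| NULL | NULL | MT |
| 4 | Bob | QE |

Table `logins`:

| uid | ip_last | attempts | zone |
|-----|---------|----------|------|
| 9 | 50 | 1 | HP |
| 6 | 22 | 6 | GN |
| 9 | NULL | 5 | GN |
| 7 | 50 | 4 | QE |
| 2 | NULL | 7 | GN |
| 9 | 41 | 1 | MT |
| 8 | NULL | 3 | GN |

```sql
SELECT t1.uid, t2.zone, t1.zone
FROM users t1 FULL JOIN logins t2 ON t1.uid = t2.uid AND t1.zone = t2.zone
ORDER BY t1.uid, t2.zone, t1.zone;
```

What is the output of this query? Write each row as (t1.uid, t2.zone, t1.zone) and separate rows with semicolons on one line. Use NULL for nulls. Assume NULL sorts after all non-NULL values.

FULL OUTER JOIN keeps every row from both sides; unmatched rows get NULL for the other side's columns.
Matching on t1.uid = t2.uid AND t1.zone = t2.zone. A NULL in a compared column never satisfies the condition.
Matched pairs: 0; unmatched t1 rows kept: 6; unmatched t2 rows kept: 7.

(1, NULL, GN); (4, NULL, GN); (4, NULL, QE); (5, NULL, GN); (9, NULL, QE); (NULL, GN, NULL); (NULL, GN, NULL); (NULL, GN, NULL); (NULL, GN, NULL); (NULL, HP, NULL); (NULL, MT, NULL); (NULL, QE, NULL); (NULL, NULL, MT)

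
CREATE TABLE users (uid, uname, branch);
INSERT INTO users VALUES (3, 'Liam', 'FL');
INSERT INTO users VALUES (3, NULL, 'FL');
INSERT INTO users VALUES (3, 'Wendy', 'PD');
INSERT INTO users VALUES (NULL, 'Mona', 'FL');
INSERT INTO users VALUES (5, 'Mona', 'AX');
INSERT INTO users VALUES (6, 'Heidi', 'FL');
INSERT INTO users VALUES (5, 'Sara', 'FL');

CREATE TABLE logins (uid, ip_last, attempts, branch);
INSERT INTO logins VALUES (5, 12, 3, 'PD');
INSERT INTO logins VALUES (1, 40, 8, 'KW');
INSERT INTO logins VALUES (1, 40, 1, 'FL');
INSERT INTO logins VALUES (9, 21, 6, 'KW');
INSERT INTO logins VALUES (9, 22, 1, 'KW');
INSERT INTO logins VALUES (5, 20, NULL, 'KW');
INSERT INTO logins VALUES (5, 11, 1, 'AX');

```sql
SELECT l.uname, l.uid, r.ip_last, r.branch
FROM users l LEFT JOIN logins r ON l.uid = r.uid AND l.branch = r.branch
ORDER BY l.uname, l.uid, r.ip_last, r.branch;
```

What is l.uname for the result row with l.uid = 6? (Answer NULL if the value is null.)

LEFT JOIN keeps every row from `users`; unmatched rows get NULL for `logins`'s columns.
Matching on l.uid = r.uid AND l.branch = r.branch. A NULL in a compared column never satisfies the condition.
Matched pairs: 1; unmatched l rows kept: 6.

Heidi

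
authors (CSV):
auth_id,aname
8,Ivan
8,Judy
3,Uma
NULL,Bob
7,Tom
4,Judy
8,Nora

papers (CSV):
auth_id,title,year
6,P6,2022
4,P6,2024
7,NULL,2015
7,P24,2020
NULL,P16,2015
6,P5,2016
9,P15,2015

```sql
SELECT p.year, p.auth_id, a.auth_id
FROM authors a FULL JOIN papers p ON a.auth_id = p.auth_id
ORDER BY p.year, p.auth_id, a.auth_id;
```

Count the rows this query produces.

FULL OUTER JOIN keeps every row from both sides; unmatched rows get NULL for the other side's columns.
Matching on a.auth_id = p.auth_id. A NULL in a compared column never satisfies the condition.
- a row (auth_id=8): no match → kept, p columns NULL.
- a row (auth_id=8): no match → kept, p columns NULL.
- a row (auth_id=3): no match → kept, p columns NULL.
- a row (auth_id=NULL): no match → kept, p columns NULL.
- a row (auth_id=7): matches 2 p row(s) → 2 output row(s).
- a row (auth_id=4): matches 1 p row(s) → 1 output row(s).
- a row (auth_id=8): no match → kept, p columns NULL.
- 4 row(s) from p found no a partner → padded with NULL.
Total: 3 matched + 9 padded = 12 rows.

12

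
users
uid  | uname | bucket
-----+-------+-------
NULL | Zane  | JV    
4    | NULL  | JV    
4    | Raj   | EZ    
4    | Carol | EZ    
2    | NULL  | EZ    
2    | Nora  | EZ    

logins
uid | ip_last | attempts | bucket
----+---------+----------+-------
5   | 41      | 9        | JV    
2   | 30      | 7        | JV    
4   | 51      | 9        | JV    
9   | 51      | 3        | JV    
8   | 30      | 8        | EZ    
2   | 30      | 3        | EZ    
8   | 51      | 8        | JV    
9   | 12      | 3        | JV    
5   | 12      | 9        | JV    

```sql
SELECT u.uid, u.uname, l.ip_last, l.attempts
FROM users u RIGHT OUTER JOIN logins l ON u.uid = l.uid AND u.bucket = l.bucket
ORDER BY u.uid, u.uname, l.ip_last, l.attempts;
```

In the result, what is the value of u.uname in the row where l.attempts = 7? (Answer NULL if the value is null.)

NULL

RIGHT JOIN keeps every row from `logins`; unmatched rows get NULL for `users`'s columns.
Matching on u.uid = l.uid AND u.bucket = l.bucket. A NULL in a compared column never satisfies the condition.
Matched pairs: 3; unmatched l rows kept: 7.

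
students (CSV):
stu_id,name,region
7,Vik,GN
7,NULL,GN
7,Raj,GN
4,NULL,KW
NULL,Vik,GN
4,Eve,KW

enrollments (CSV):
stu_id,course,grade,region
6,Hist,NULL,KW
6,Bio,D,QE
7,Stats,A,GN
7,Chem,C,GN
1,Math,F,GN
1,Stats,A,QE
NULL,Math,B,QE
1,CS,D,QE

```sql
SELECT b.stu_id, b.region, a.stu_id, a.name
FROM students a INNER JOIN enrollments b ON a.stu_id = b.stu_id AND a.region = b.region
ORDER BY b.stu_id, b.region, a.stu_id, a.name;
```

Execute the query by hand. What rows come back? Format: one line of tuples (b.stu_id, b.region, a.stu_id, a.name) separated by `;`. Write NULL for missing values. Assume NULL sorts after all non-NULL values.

INNER JOIN keeps only pairs where the ON condition holds.
Matching on a.stu_id = b.stu_id AND a.region = b.region. A NULL in a compared column never satisfies the condition.
- a[0] stu_id=7, region=GN → 2 match(es) in b → 2 row(s).
- a[1] stu_id=7, region=GN → 2 match(es) in b → 2 row(s).
- a[2] stu_id=7, region=GN → 2 match(es) in b → 2 row(s).
- a[3] stu_id=4, region=KW → no match; dropped.
- a[4] stu_id=NULL, region=GN → no match; dropped.
- a[5] stu_id=4, region=KW → no match; dropped.
After projecting and ordering:
b.stu_id | b.region | a.stu_id | a.name
7 | GN | 7 | Raj
7 | GN | 7 | Raj
7 | GN | 7 | Vik
7 | GN | 7 | Vik
7 | GN | 7 | NULL
7 | GN | 7 | NULL

(7, GN, 7, Raj); (7, GN, 7, Raj); (7, GN, 7, Vik); (7, GN, 7, Vik); (7, GN, 7, NULL); (7, GN, 7, NULL)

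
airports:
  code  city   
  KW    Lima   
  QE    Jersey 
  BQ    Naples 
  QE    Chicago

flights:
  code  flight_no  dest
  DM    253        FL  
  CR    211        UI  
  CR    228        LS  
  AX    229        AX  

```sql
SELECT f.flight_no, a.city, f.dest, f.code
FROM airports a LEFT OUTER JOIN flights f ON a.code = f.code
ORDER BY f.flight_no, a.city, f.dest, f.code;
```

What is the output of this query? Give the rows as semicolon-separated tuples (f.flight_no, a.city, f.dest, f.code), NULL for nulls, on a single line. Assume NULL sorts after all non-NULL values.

(NULL, Chicago, NULL, NULL); (NULL, Jersey, NULL, NULL); (NULL, Lima, NULL, NULL); (NULL, Naples, NULL, NULL)

LEFT JOIN keeps every row from `airports`; unmatched rows get NULL for `flights`'s columns.
Matching on a.code = f.code.
Matched pairs: 0; unmatched a rows kept: 4.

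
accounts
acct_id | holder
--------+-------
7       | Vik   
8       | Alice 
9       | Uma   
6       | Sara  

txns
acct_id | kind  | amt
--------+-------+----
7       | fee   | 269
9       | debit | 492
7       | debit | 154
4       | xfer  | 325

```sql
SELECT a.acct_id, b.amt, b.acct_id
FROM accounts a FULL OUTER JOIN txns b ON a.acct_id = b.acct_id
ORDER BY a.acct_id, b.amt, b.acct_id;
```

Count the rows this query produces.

6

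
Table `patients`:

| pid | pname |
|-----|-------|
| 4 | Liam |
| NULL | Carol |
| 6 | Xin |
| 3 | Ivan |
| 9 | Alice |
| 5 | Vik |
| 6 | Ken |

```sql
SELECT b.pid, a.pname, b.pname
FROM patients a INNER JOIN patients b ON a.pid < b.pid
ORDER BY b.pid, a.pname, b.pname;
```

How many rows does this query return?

14

INNER JOIN keeps only pairs where the ON condition holds.
Matching on a.pid < b.pid. A NULL in a compared column never satisfies the condition.
Matched pairs: 14.
Total: 14 rows.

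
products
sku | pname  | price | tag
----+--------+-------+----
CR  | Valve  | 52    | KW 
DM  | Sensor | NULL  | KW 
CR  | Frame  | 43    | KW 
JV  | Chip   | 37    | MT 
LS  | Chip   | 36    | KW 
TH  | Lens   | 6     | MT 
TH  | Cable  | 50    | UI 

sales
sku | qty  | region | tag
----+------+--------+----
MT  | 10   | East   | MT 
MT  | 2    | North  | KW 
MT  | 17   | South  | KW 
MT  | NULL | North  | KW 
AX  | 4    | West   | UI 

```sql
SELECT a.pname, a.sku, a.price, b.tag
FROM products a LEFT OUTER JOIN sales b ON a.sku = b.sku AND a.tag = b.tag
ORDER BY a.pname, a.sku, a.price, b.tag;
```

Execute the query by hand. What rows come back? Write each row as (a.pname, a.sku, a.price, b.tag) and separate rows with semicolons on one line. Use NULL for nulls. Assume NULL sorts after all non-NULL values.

(Cable, TH, 50, NULL); (Chip, JV, 37, NULL); (Chip, LS, 36, NULL); (Frame, CR, 43, NULL); (Lens, TH, 6, NULL); (Sensor, DM, NULL, NULL); (Valve, CR, 52, NULL)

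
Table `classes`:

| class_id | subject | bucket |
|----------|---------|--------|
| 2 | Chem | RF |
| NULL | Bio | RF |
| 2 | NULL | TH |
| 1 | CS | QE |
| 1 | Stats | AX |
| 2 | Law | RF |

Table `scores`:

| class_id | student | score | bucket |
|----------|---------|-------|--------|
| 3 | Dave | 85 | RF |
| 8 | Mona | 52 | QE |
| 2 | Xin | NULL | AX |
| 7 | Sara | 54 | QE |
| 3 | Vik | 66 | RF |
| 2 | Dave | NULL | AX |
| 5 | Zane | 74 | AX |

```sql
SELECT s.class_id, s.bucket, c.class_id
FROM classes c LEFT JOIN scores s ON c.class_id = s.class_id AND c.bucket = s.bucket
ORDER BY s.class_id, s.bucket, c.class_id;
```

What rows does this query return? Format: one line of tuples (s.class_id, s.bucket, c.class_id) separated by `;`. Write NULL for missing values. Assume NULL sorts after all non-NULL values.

(NULL, NULL, 1); (NULL, NULL, 1); (NULL, NULL, 2); (NULL, NULL, 2); (NULL, NULL, 2); (NULL, NULL, NULL)

LEFT JOIN keeps every row from `classes`; unmatched rows get NULL for `scores`'s columns.
Matching on c.class_id = s.class_id AND c.bucket = s.bucket. A NULL in a compared column never satisfies the condition.
Matched pairs: 0; unmatched c rows kept: 6.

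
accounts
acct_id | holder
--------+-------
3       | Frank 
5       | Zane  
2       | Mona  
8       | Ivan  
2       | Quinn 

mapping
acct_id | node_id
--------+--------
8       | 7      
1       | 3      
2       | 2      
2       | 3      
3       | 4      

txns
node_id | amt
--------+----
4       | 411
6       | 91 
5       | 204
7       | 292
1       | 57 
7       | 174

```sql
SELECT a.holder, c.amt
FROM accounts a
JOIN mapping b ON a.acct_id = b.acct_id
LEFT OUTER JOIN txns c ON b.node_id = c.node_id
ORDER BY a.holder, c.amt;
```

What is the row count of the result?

Joins associate left-to-right: accounts INNER JOIN mapping on acct_id gives 6 intermediate row(s).
Then LEFT JOIN `txns c` on node_id: each of those 6 rows is kept; rows whose b.node_id has no match in c get NULL for c's columns.
Result: 7 row(s).

7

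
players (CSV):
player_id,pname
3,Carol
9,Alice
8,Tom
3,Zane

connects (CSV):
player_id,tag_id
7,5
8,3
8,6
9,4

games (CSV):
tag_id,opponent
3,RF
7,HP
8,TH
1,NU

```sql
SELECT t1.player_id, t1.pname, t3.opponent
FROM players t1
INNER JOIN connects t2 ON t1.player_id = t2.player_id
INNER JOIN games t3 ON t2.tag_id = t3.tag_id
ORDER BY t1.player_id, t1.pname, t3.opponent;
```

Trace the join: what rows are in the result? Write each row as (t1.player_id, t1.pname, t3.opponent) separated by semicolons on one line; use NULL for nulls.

(8, Tom, RF)

Evaluate left to right. First `players t1 INNER JOIN connects t2` on player_id: 3 row(s).
Then INNER JOIN `games t3` on tag_id: keep only rows whose t2.tag_id appears in t3.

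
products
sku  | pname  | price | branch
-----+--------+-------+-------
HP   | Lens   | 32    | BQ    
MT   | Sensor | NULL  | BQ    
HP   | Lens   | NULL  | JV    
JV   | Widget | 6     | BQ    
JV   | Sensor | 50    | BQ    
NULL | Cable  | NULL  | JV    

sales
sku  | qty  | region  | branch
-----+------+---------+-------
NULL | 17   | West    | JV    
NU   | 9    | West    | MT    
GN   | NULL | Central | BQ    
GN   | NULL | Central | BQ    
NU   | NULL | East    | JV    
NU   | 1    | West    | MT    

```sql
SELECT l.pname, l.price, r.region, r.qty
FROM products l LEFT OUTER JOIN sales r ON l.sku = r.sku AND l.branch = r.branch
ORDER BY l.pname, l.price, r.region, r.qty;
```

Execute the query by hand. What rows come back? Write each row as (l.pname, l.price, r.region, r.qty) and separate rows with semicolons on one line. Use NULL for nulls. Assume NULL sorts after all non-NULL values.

LEFT JOIN keeps every row from `products`; unmatched rows get NULL for `sales`'s columns.
Matching on l.sku = r.sku AND l.branch = r.branch. A NULL in a compared column never satisfies the condition.
- l (sku=HP, branch=BQ) has no partner → padded with NULL.
- l (sku=MT, branch=BQ) has no partner → padded with NULL.
- l (sku=HP, branch=JV) has no partner → padded with NULL.
- l (sku=JV, branch=BQ) has no partner → padded with NULL.
- l (sku=JV, branch=BQ) has no partner → padded with NULL.
- l (sku=NULL, branch=JV) has no partner → padded with NULL.
After projecting and ordering:
l.pname | l.price | r.region | r.qty
Cable | NULL | NULL | NULL
Lens | 32 | NULL | NULL
Lens | NULL | NULL | NULL
Sensor | 50 | NULL | NULL
Sensor | NULL | NULL | NULL
Widget | 6 | NULL | NULL

(Cable, NULL, NULL, NULL); (Lens, 32, NULL, NULL); (Lens, NULL, NULL, NULL); (Sensor, 50, NULL, NULL); (Sensor, NULL, NULL, NULL); (Widget, 6, NULL, NULL)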